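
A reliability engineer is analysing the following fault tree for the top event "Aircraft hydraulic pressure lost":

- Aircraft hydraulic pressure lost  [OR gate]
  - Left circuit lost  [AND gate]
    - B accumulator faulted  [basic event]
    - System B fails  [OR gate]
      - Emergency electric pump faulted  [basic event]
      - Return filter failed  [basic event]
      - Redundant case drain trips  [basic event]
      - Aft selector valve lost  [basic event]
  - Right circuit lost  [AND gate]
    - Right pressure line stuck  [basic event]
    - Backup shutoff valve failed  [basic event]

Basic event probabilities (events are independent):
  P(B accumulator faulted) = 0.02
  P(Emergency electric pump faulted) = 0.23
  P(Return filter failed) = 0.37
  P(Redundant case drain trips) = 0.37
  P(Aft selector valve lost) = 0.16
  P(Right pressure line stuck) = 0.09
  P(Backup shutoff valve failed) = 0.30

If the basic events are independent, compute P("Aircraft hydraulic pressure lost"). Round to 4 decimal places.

0.0415

P(System B fails) [OR] = 1 − (1−0.23) × (1−0.37) × (1−0.37) × (1−0.16) = 0.743285
P(Left circuit lost) [AND] = 0.02 × 0.743285 = 0.014866
P(Right circuit lost) [AND] = 0.09 × 0.30 = 0.027000
P(Aircraft hydraulic pressure lost) [OR] = 1 − (1−0.014866) × (1−0.027000) = 0.041465
Rounded to 4 decimal places: P(Aircraft hydraulic pressure lost) ≈ 0.0415.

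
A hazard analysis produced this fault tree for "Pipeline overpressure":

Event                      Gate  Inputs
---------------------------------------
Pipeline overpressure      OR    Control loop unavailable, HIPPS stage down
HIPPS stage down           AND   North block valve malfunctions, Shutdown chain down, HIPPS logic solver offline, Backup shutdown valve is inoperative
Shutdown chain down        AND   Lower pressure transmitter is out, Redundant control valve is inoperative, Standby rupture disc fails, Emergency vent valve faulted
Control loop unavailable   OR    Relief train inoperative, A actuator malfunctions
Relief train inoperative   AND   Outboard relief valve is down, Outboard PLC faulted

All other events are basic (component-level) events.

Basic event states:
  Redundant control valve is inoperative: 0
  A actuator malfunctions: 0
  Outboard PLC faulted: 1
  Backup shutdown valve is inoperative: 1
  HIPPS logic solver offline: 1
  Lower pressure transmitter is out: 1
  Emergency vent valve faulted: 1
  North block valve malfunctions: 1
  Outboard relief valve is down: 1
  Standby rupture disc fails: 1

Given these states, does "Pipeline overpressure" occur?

Yes

Relief train inoperative [AND]: Outboard relief valve is down=occurs, Outboard PLC faulted=occurs → all inputs occur → occurs.
Control loop unavailable [OR]: Relief train inoperative=occurs, A actuator malfunctions=not → at least one input occurs → occurs.
Shutdown chain down [AND]: Lower pressure transmitter is out=occurs, Redundant control valve is inoperative=not, Standby rupture disc fails=occurs, Emergency vent valve faulted=occurs → not all inputs occur → does not occur.
HIPPS stage down [AND]: North block valve malfunctions=occurs, Shutdown chain down=not, HIPPS logic solver offline=occurs, Backup shutdown valve is inoperative=occurs → not all inputs occur → does not occur.
Pipeline overpressure [OR]: Control loop unavailable=occurs, HIPPS stage down=not → at least one input occurs → occurs.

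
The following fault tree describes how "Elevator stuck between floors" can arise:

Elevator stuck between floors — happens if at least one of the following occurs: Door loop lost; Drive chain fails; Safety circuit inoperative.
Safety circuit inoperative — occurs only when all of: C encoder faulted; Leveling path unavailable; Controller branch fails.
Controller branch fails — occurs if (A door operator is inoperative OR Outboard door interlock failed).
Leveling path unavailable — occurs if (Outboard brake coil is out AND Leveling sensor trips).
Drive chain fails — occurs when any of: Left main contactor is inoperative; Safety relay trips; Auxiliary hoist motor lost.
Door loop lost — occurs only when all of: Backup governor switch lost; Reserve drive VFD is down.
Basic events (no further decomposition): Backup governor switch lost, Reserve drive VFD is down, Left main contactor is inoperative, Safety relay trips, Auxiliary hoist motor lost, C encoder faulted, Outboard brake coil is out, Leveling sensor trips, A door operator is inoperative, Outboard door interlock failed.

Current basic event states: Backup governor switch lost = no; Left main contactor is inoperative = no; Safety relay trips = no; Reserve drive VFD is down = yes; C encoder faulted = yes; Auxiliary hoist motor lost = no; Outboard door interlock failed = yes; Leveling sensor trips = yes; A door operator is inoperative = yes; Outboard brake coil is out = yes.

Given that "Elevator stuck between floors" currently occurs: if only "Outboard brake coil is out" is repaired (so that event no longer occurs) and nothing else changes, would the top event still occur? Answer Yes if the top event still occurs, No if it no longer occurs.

Counterfactual: set "Outboard brake coil is out" to not occurred.
Door loop lost [AND]: Backup governor switch lost=not, Reserve drive VFD is down=occurs → not all inputs occur → does not occur.
Drive chain fails [OR]: Left main contactor is inoperative=not, Safety relay trips=not, Auxiliary hoist motor lost=not → no input occurs → does not occur.
Leveling path unavailable [AND]: Outboard brake coil is out=not, Leveling sensor trips=occurs → not all inputs occur → does not occur.
Controller branch fails [OR]: A door operator is inoperative=occurs, Outboard door interlock failed=occurs → at least one input occurs → occurs.
Safety circuit inoperative [AND]: C encoder faulted=occurs, Leveling path unavailable=not, Controller branch fails=occurs → not all inputs occur → does not occur.
Elevator stuck between floors [OR]: Door loop lost=not, Drive chain fails=not, Safety circuit inoperative=not → no input occurs → does not occur.

No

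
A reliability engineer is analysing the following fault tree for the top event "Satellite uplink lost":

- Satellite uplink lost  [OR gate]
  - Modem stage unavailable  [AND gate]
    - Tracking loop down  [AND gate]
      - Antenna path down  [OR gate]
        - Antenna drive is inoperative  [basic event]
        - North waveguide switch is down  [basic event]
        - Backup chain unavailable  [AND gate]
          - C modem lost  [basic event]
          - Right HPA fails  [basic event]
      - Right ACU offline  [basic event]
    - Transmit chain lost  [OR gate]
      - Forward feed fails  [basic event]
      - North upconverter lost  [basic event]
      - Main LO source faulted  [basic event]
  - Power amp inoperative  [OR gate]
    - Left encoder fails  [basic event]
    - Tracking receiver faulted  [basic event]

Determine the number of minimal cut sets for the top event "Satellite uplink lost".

Backup chain unavailable [AND]: one cut set from each child combined → 1 × 1 = 1 cut set(s).
Antenna path down [OR]: union of children's cut sets → 3 cut set(s).
Tracking loop down [AND]: one cut set from each child combined → 3 × 1 = 3 cut set(s).
Transmit chain lost [OR]: union of children's cut sets → 3 cut set(s).
Modem stage unavailable [AND]: one cut set from each child combined → 3 × 3 = 9 cut set(s).
Power amp inoperative [OR]: union of children's cut sets → 2 cut set(s).
Satellite uplink lost [OR]: union of children's cut sets → 11 cut set(s).

11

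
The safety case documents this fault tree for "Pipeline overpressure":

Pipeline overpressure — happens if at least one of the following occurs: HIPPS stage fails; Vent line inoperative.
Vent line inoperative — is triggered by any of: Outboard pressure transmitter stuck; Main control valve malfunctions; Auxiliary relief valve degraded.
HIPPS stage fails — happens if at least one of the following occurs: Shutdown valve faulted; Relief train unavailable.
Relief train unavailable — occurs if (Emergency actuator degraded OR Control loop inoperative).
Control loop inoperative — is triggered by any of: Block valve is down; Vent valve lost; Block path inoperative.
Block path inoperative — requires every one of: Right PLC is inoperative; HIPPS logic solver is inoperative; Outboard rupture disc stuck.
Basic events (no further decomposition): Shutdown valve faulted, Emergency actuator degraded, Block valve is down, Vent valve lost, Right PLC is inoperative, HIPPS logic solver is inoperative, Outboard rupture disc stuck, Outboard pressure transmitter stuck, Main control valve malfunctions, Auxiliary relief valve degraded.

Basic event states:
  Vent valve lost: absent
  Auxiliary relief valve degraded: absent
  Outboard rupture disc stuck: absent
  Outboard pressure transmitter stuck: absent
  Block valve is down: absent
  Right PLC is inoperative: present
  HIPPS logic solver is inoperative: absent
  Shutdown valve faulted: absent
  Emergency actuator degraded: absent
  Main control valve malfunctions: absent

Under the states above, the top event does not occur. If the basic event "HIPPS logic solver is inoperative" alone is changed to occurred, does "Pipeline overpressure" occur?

Counterfactual: set "HIPPS logic solver is inoperative" to occurred.
Block path inoperative [AND]: Right PLC is inoperative=occurs, HIPPS logic solver is inoperative=occurs, Outboard rupture disc stuck=not → not all inputs occur → does not occur.
Control loop inoperative [OR]: Block valve is down=not, Vent valve lost=not, Block path inoperative=not → no input occurs → does not occur.
Relief train unavailable [OR]: Emergency actuator degraded=not, Control loop inoperative=not → no input occurs → does not occur.
HIPPS stage fails [OR]: Shutdown valve faulted=not, Relief train unavailable=not → no input occurs → does not occur.
Vent line inoperative [OR]: Outboard pressure transmitter stuck=not, Main control valve malfunctions=not, Auxiliary relief valve degraded=not → no input occurs → does not occur.
Pipeline overpressure [OR]: HIPPS stage fails=not, Vent line inoperative=not → no input occurs → does not occur.

No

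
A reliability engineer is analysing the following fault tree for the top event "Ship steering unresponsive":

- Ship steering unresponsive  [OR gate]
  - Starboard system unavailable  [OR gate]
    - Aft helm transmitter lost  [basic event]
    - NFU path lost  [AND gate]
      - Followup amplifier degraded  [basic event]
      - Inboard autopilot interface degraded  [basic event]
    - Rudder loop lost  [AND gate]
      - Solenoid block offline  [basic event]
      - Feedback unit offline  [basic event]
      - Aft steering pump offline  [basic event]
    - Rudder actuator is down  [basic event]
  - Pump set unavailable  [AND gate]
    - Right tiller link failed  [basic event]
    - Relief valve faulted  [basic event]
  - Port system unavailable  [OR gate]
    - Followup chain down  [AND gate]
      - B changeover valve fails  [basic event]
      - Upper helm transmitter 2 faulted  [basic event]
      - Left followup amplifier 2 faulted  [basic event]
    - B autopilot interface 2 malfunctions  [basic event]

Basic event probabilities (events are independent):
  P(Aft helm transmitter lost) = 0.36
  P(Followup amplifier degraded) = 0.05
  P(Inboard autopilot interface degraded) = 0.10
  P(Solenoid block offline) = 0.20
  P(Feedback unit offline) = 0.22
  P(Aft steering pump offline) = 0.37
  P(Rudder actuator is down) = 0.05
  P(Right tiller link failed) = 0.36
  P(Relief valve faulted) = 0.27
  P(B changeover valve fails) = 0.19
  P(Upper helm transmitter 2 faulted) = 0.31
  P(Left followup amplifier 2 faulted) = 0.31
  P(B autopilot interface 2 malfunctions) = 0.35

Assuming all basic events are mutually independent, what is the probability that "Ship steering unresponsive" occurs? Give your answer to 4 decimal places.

P(NFU path lost) [AND] = 0.05 × 0.10 = 0.005000
P(Rudder loop lost) [AND] = 0.20 × 0.22 × 0.37 = 0.016280
P(Starboard system unavailable) [OR] = 1 − (1−0.36) × (1−0.005000) × (1−0.016280) × (1−0.05) = 0.404889
P(Pump set unavailable) [AND] = 0.36 × 0.27 = 0.097200
P(Followup chain down) [AND] = 0.19 × 0.31 × 0.31 = 0.018259
P(Port system unavailable) [OR] = 1 − (1−0.018259) × (1−0.35) = 0.361868
P(Ship steering unresponsive) [OR] = 1 − (1−0.404889) × (1−0.097200) × (1−0.361868) = 0.657153
Rounded to 4 decimal places: P(Ship steering unresponsive) ≈ 0.6572.

0.6572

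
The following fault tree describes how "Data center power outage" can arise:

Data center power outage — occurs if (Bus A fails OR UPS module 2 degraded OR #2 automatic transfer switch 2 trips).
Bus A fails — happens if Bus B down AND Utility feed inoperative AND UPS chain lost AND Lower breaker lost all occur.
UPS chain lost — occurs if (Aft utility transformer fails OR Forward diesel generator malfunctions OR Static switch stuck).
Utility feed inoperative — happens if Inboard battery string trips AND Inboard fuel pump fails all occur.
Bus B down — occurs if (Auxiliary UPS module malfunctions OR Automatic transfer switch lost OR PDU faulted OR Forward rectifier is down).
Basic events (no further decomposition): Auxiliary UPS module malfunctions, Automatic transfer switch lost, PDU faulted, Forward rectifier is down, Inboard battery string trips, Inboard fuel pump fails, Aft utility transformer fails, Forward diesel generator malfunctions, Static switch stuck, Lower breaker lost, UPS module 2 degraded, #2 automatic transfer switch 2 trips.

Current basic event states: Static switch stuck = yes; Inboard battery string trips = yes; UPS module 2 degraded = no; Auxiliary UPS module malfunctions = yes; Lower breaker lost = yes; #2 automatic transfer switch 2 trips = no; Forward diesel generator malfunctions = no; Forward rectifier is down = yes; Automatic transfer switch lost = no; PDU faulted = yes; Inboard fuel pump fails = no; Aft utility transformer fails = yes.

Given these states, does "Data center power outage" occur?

No

Bus B down [OR]: Auxiliary UPS module malfunctions=occurs, Automatic transfer switch lost=not, PDU faulted=occurs, Forward rectifier is down=occurs → at least one input occurs → occurs.
Utility feed inoperative [AND]: Inboard battery string trips=occurs, Inboard fuel pump fails=not → not all inputs occur → does not occur.
UPS chain lost [OR]: Aft utility transformer fails=occurs, Forward diesel generator malfunctions=not, Static switch stuck=occurs → at least one input occurs → occurs.
Bus A fails [AND]: Bus B down=occurs, Utility feed inoperative=not, UPS chain lost=occurs, Lower breaker lost=occurs → not all inputs occur → does not occur.
Data center power outage [OR]: Bus A fails=not, UPS module 2 degraded=not, #2 automatic transfer switch 2 trips=not → no input occurs → does not occur.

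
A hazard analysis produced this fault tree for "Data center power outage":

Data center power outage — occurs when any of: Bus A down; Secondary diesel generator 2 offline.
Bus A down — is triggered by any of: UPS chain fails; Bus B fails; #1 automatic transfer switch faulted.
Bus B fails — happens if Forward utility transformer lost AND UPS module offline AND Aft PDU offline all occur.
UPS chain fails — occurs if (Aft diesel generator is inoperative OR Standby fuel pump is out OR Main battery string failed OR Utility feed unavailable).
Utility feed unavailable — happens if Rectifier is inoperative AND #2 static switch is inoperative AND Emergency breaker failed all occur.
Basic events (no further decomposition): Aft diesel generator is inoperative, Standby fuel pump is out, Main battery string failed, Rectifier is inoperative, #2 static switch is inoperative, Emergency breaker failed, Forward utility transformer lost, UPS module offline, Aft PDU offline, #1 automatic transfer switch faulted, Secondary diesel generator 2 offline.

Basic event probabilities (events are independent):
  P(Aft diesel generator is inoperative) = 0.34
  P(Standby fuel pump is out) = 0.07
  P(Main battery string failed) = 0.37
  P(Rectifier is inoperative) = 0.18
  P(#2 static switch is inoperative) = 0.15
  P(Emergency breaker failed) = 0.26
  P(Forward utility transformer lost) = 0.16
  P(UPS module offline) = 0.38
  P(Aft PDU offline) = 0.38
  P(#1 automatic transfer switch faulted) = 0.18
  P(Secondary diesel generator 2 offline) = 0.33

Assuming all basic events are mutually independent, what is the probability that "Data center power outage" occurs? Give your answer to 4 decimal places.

0.7939

P(Utility feed unavailable) [AND] = 0.18 × 0.15 × 0.26 = 0.007020
P(UPS chain fails) [OR] = 1 − (1−0.34) × (1−0.07) × (1−0.37) × (1−0.007020) = 0.616021
P(Bus B fails) [AND] = 0.16 × 0.38 × 0.38 = 0.023104
P(Bus A down) [OR] = 1 − (1−0.616021) × (1−0.023104) × (1−0.18) = 0.692412
P(Data center power outage) [OR] = 1 − (1−0.692412) × (1−0.33) = 0.793916
Rounded to 4 decimal places: P(Data center power outage) ≈ 0.7939.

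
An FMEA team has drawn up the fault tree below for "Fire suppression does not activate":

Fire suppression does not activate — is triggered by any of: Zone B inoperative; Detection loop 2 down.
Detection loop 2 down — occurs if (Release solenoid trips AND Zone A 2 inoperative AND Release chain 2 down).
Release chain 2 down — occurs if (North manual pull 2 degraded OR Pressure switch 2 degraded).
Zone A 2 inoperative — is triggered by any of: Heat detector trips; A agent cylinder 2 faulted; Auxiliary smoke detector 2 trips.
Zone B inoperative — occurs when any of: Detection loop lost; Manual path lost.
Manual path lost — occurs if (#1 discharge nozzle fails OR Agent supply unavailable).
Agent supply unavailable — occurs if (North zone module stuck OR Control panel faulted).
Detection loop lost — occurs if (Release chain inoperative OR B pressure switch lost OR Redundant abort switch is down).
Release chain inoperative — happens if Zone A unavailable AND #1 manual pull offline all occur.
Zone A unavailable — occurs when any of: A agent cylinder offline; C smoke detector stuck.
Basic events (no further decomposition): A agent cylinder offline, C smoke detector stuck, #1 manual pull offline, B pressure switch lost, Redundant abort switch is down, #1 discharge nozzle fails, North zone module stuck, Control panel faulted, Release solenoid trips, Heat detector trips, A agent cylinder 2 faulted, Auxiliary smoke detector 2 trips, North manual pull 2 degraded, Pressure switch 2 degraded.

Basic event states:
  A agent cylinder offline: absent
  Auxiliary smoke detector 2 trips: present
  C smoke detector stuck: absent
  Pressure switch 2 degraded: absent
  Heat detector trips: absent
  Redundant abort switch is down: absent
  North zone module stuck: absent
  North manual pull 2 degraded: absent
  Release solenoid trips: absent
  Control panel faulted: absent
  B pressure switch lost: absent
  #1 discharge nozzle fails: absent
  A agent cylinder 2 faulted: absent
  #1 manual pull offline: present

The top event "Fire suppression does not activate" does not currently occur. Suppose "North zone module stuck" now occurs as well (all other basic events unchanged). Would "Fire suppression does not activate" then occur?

Counterfactual: set "North zone module stuck" to occurred.
Zone A unavailable [OR]: A agent cylinder offline=not, C smoke detector stuck=not → no input occurs → does not occur.
Release chain inoperative [AND]: Zone A unavailable=not, #1 manual pull offline=occurs → not all inputs occur → does not occur.
Detection loop lost [OR]: Release chain inoperative=not, B pressure switch lost=not, Redundant abort switch is down=not → no input occurs → does not occur.
Agent supply unavailable [OR]: North zone module stuck=occurs, Control panel faulted=not → at least one input occurs → occurs.
Manual path lost [OR]: #1 discharge nozzle fails=not, Agent supply unavailable=occurs → at least one input occurs → occurs.
Zone B inoperative [OR]: Detection loop lost=not, Manual path lost=occurs → at least one input occurs → occurs.
Zone A 2 inoperative [OR]: Heat detector trips=not, A agent cylinder 2 faulted=not, Auxiliary smoke detector 2 trips=occurs → at least one input occurs → occurs.
Release chain 2 down [OR]: North manual pull 2 degraded=not, Pressure switch 2 degraded=not → no input occurs → does not occur.
Detection loop 2 down [AND]: Release solenoid trips=not, Zone A 2 inoperative=occurs, Release chain 2 down=not → not all inputs occur → does not occur.
Fire suppression does not activate [OR]: Zone B inoperative=occurs, Detection loop 2 down=not → at least one input occurs → occurs.

Yes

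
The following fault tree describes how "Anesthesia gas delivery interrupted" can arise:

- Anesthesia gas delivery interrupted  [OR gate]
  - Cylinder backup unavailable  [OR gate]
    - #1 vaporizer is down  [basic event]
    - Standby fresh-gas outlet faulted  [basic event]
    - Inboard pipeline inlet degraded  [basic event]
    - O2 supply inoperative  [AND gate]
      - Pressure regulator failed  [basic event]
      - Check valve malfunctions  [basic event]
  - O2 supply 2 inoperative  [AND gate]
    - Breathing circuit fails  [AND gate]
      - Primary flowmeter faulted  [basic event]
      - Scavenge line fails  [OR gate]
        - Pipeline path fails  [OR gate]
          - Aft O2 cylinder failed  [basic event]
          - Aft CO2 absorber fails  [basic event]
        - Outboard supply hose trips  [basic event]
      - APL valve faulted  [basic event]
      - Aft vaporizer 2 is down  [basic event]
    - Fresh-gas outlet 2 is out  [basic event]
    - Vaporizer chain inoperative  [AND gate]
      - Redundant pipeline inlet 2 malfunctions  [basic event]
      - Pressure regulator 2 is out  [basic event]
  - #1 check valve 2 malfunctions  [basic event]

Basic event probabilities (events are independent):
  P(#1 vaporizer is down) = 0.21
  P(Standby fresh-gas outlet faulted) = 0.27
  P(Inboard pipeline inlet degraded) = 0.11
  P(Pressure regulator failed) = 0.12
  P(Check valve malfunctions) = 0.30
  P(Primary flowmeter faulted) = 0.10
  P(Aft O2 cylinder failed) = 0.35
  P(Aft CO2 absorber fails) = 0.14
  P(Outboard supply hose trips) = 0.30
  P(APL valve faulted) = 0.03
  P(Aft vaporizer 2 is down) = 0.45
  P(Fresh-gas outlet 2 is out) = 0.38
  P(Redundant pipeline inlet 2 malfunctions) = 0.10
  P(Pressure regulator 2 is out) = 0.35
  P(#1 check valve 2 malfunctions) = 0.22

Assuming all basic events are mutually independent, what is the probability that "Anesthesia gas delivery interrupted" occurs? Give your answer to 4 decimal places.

P(O2 supply inoperative) [AND] = 0.12 × 0.30 = 0.036000
P(Cylinder backup unavailable) [OR] = 1 − (1−0.21) × (1−0.27) × (1−0.11) × (1−0.036000) = 0.505214
P(Pipeline path fails) [OR] = 1 − (1−0.35) × (1−0.14) = 0.441000
P(Scavenge line fails) [OR] = 1 − (1−0.441000) × (1−0.30) = 0.608700
P(Breathing circuit fails) [AND] = 0.10 × 0.608700 × 0.03 × 0.45 = 0.000822
P(Vaporizer chain inoperative) [AND] = 0.10 × 0.35 = 0.035000
P(O2 supply 2 inoperative) [AND] = 0.000822 × 0.38 × 0.035000 = 0.000011
P(Anesthesia gas delivery interrupted) [OR] = 1 − (1−0.505214) × (1−0.000011) × (1−0.22) = 0.614071
Rounded to 4 decimal places: P(Anesthesia gas delivery interrupted) ≈ 0.6141.

0.6141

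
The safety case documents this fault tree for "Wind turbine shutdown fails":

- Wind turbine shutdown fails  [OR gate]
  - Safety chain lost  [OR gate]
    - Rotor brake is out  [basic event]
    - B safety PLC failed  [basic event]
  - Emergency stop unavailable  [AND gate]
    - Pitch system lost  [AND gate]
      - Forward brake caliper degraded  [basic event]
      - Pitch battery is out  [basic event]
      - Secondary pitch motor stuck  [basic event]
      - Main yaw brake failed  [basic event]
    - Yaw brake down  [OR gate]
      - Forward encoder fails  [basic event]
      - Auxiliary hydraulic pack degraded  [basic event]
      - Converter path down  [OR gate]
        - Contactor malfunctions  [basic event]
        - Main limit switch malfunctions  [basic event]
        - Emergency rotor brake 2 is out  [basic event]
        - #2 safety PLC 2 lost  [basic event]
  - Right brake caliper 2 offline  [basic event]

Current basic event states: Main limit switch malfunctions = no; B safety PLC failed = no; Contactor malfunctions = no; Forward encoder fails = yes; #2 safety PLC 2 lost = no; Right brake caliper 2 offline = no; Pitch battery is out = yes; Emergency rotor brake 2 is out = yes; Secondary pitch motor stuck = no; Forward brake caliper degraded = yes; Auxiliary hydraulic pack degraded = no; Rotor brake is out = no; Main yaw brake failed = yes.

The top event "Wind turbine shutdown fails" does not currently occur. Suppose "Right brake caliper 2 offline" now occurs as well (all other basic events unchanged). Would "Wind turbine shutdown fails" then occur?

Counterfactual: set "Right brake caliper 2 offline" to occurred.
Safety chain lost [OR]: Rotor brake is out=not, B safety PLC failed=not → no input occurs → does not occur.
Pitch system lost [AND]: Forward brake caliper degraded=occurs, Pitch battery is out=occurs, Secondary pitch motor stuck=not, Main yaw brake failed=occurs → not all inputs occur → does not occur.
Converter path down [OR]: Contactor malfunctions=not, Main limit switch malfunctions=not, Emergency rotor brake 2 is out=occurs, #2 safety PLC 2 lost=not → at least one input occurs → occurs.
Yaw brake down [OR]: Forward encoder fails=occurs, Auxiliary hydraulic pack degraded=not, Converter path down=occurs → at least one input occurs → occurs.
Emergency stop unavailable [AND]: Pitch system lost=not, Yaw brake down=occurs → not all inputs occur → does not occur.
Wind turbine shutdown fails [OR]: Safety chain lost=not, Emergency stop unavailable=not, Right brake caliper 2 offline=occurs → at least one input occurs → occurs.

Yes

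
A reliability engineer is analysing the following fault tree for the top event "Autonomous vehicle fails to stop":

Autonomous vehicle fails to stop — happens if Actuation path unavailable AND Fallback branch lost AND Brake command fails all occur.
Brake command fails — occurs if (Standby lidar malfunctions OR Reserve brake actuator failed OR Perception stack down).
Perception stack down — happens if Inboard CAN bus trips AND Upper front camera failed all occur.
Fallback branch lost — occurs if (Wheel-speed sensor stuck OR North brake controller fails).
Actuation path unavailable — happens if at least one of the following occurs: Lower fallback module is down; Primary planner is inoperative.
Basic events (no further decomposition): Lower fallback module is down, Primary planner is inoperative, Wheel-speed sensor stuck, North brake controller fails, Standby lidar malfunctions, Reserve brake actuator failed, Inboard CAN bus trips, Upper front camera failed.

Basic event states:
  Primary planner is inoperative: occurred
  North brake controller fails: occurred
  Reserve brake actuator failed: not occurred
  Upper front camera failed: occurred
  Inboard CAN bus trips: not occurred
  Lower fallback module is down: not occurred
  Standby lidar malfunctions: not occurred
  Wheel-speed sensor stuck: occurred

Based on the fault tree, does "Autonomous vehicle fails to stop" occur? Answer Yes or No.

No

Actuation path unavailable [OR]: Lower fallback module is down=not, Primary planner is inoperative=occurs → at least one input occurs → occurs.
Fallback branch lost [OR]: Wheel-speed sensor stuck=occurs, North brake controller fails=occurs → at least one input occurs → occurs.
Perception stack down [AND]: Inboard CAN bus trips=not, Upper front camera failed=occurs → not all inputs occur → does not occur.
Brake command fails [OR]: Standby lidar malfunctions=not, Reserve brake actuator failed=not, Perception stack down=not → no input occurs → does not occur.
Autonomous vehicle fails to stop [AND]: Actuation path unavailable=occurs, Fallback branch lost=occurs, Brake command fails=not → not all inputs occur → does not occur.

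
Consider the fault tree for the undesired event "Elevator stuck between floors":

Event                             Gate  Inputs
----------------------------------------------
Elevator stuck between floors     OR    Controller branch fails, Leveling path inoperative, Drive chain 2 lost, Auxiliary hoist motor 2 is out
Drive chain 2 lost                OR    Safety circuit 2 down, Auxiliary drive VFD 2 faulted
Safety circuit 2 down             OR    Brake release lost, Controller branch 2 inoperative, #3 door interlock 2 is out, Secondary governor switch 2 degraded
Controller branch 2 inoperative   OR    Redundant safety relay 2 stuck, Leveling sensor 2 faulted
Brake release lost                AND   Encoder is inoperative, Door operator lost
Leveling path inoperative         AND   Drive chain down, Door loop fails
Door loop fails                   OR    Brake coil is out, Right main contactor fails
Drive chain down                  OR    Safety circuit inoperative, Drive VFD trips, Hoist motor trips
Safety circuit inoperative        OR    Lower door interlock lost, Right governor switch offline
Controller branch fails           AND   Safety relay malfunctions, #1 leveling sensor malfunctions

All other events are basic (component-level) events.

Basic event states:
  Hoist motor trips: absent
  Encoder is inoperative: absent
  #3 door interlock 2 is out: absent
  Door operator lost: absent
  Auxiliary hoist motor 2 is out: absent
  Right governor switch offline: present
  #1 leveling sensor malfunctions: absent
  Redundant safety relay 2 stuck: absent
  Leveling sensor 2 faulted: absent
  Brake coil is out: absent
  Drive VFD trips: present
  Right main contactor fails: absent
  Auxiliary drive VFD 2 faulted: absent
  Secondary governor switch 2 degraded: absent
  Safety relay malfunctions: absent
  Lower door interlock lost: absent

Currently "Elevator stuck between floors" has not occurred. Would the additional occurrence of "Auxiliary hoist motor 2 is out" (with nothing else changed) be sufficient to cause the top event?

Yes

Counterfactual: set "Auxiliary hoist motor 2 is out" to occurred.
Controller branch fails [AND]: Safety relay malfunctions=not, #1 leveling sensor malfunctions=not → not all inputs occur → does not occur.
Safety circuit inoperative [OR]: Lower door interlock lost=not, Right governor switch offline=occurs → at least one input occurs → occurs.
Drive chain down [OR]: Safety circuit inoperative=occurs, Drive VFD trips=occurs, Hoist motor trips=not → at least one input occurs → occurs.
Door loop fails [OR]: Brake coil is out=not, Right main contactor fails=not → no input occurs → does not occur.
Leveling path inoperative [AND]: Drive chain down=occurs, Door loop fails=not → not all inputs occur → does not occur.
Brake release lost [AND]: Encoder is inoperative=not, Door operator lost=not → not all inputs occur → does not occur.
Controller branch 2 inoperative [OR]: Redundant safety relay 2 stuck=not, Leveling sensor 2 faulted=not → no input occurs → does not occur.
Safety circuit 2 down [OR]: Brake release lost=not, Controller branch 2 inoperative=not, #3 door interlock 2 is out=not, Secondary governor switch 2 degraded=not → no input occurs → does not occur.
Drive chain 2 lost [OR]: Safety circuit 2 down=not, Auxiliary drive VFD 2 faulted=not → no input occurs → does not occur.
Elevator stuck between floors [OR]: Controller branch fails=not, Leveling path inoperative=not, Drive chain 2 lost=not, Auxiliary hoist motor 2 is out=occurs → at least one input occurs → occurs.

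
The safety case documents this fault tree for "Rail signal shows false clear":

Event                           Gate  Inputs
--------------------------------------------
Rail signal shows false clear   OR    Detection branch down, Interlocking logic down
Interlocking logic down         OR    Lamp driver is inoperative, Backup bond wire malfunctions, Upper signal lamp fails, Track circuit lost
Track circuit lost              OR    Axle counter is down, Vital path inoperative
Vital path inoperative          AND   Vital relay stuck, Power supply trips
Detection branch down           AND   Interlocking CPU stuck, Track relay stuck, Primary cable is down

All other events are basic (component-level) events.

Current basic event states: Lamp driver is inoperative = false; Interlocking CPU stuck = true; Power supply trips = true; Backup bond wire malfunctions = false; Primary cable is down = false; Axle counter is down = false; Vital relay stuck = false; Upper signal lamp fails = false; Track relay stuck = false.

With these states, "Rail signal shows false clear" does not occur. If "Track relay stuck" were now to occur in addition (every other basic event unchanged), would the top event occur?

Counterfactual: set "Track relay stuck" to occurred.
Detection branch down [AND]: Interlocking CPU stuck=occurs, Track relay stuck=occurs, Primary cable is down=not → not all inputs occur → does not occur.
Vital path inoperative [AND]: Vital relay stuck=not, Power supply trips=occurs → not all inputs occur → does not occur.
Track circuit lost [OR]: Axle counter is down=not, Vital path inoperative=not → no input occurs → does not occur.
Interlocking logic down [OR]: Lamp driver is inoperative=not, Backup bond wire malfunctions=not, Upper signal lamp fails=not, Track circuit lost=not → no input occurs → does not occur.
Rail signal shows false clear [OR]: Detection branch down=not, Interlocking logic down=not → no input occurs → does not occur.

No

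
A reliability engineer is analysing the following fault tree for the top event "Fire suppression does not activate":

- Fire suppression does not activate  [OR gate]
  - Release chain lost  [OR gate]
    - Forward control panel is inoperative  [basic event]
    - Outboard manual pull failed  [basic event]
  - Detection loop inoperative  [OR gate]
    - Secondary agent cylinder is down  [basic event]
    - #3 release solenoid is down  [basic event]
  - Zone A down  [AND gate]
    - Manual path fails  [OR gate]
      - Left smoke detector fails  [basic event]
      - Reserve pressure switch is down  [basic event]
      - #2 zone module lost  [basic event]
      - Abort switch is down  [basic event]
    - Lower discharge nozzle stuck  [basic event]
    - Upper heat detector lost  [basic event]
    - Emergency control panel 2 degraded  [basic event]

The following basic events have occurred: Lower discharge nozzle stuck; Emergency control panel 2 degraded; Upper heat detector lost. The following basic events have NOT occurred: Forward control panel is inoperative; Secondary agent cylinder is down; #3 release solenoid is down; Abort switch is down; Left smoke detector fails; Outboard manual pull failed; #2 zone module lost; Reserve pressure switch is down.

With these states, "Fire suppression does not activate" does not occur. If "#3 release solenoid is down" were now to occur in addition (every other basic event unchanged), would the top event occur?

Counterfactual: set "#3 release solenoid is down" to occurred.
Release chain lost [OR]: Forward control panel is inoperative=not, Outboard manual pull failed=not → no input occurs → does not occur.
Detection loop inoperative [OR]: Secondary agent cylinder is down=not, #3 release solenoid is down=occurs → at least one input occurs → occurs.
Manual path fails [OR]: Left smoke detector fails=not, Reserve pressure switch is down=not, #2 zone module lost=not, Abort switch is down=not → no input occurs → does not occur.
Zone A down [AND]: Manual path fails=not, Lower discharge nozzle stuck=occurs, Upper heat detector lost=occurs, Emergency control panel 2 degraded=occurs → not all inputs occur → does not occur.
Fire suppression does not activate [OR]: Release chain lost=not, Detection loop inoperative=occurs, Zone A down=not → at least one input occurs → occurs.

Yes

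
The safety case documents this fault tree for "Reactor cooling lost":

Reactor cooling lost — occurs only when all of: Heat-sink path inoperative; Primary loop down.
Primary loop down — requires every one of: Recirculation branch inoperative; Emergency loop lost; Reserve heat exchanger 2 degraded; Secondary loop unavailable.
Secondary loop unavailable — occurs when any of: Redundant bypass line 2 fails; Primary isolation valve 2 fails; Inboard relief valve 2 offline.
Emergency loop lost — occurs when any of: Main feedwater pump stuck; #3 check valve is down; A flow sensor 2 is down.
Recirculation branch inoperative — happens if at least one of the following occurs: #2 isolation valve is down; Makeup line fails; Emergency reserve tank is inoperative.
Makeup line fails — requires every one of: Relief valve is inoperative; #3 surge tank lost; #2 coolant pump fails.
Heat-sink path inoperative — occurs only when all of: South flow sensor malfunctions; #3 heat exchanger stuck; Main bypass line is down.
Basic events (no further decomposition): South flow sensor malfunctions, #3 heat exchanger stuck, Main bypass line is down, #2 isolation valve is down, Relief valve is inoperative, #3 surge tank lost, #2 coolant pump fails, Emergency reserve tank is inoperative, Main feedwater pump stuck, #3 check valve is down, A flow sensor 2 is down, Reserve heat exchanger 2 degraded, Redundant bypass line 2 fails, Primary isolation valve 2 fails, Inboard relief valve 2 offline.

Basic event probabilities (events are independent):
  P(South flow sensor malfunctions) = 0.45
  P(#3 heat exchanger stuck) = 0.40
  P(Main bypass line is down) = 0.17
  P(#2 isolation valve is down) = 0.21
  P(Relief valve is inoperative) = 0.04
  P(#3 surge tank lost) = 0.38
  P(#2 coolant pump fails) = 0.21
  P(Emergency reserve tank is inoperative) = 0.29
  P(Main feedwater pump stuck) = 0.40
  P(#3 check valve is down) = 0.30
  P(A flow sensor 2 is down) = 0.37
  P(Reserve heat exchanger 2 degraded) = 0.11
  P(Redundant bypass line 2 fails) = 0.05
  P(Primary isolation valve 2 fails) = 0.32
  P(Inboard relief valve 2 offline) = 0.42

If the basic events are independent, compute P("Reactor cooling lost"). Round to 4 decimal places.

0.0007

P(Heat-sink path inoperative) [AND] = 0.45 × 0.40 × 0.17 = 0.030600
P(Makeup line fails) [AND] = 0.04 × 0.38 × 0.21 = 0.003192
P(Recirculation branch inoperative) [OR] = 1 − (1−0.21) × (1−0.003192) × (1−0.29) = 0.440890
P(Emergency loop lost) [OR] = 1 − (1−0.40) × (1−0.30) × (1−0.37) = 0.735400
P(Secondary loop unavailable) [OR] = 1 − (1−0.05) × (1−0.32) × (1−0.42) = 0.625320
P(Primary loop down) [AND] = 0.440890 × 0.735400 × 0.11 × 0.625320 = 0.022302
P(Reactor cooling lost) [AND] = 0.030600 × 0.022302 = 0.000682
Rounded to 4 decimal places: P(Reactor cooling lost) ≈ 0.0007.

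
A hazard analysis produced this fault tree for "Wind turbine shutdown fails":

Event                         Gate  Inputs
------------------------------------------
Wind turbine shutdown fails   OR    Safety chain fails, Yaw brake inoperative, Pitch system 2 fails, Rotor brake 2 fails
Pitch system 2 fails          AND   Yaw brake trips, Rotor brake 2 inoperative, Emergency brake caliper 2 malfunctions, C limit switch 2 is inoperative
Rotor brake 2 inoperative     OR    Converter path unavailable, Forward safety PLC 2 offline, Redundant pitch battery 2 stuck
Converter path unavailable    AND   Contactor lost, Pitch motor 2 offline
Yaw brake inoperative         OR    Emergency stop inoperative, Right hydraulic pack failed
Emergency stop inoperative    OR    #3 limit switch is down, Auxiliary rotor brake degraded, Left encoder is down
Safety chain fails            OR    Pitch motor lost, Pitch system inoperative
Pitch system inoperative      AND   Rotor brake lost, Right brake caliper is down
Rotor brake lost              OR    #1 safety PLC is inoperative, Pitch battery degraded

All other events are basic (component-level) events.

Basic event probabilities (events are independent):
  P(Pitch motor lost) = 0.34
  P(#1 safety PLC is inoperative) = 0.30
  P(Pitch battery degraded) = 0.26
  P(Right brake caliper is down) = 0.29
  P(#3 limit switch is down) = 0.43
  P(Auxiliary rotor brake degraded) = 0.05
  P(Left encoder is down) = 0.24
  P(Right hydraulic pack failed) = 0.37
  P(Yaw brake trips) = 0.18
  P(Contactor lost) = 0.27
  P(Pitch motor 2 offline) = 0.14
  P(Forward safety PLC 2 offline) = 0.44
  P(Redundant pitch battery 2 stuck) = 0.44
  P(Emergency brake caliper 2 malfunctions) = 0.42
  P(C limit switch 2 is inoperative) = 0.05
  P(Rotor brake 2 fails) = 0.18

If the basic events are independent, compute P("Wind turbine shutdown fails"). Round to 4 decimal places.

P(Rotor brake lost) [OR] = 1 − (1−0.30) × (1−0.26) = 0.482000
P(Pitch system inoperative) [AND] = 0.482000 × 0.29 = 0.139780
P(Safety chain fails) [OR] = 1 − (1−0.34) × (1−0.139780) = 0.432255
P(Emergency stop inoperative) [OR] = 1 − (1−0.43) × (1−0.05) × (1−0.24) = 0.588460
P(Yaw brake inoperative) [OR] = 1 − (1−0.588460) × (1−0.37) = 0.740730
P(Converter path unavailable) [AND] = 0.27 × 0.14 = 0.037800
P(Rotor brake 2 inoperative) [OR] = 1 − (1−0.037800) × (1−0.44) × (1−0.44) = 0.698254
P(Pitch system 2 fails) [AND] = 0.18 × 0.698254 × 0.42 × 0.05 = 0.002639
P(Wind turbine shutdown fails) [OR] = 1 − (1−0.432255) × (1−0.740730) × (1−0.002639) × (1−0.18) = 0.879615
Rounded to 4 decimal places: P(Wind turbine shutdown fails) ≈ 0.8796.

0.8796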